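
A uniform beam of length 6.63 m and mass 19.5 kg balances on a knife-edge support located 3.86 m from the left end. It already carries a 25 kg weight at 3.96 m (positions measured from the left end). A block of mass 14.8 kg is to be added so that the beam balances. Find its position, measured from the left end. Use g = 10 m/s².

Sum moments about the knife-edge support (at 3.86 m from the left end) (the support reaction has zero arm there).
Beam weight: 19.5 × 10 = 195 N down at 3.315 m → arm 0.545 m, τ = 195 × 0.545 = 106.3 N·m counterclockwise.
Weight: 25 × 10 = 250 N down at 3.96 m → arm 0.1 m, τ = 250 × 0.1 = 25 N·m clockwise.
Net moment of existing loads = 81.3 N·m counterclockwise.
The block weighs 14.8 × 10 = 148 N and must supply an equal clockwise moment, so its lever arm about the knife-edge support is 81.3 / 148 = 0.549 m.
That puts it at 3.86 + 0.549 = 4.41 m from the left end.

x ≈ 4.41 m from the left end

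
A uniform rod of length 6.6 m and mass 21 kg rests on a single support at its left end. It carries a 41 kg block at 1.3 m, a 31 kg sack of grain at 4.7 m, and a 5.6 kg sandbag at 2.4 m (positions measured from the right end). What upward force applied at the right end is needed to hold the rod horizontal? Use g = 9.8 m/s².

F ≈ 548 N

Choose the left end as the axis so the unknown pivot reaction has zero arm there.
Beam weight: 21 × 9.8 = 205.8 N down at 3.3 m → arm 3.3 m, τ = 205.8 × 3.3 = 679.1 N·m clockwise.
Block: 41 × 9.8 = 401.8 N down at 1.3 m → arm 5.3 m, τ = 401.8 × 5.3 = 2130 N·m clockwise.
Sack of grain: 31 × 9.8 = 303.8 N down at 4.7 m → arm 1.9 m, τ = 303.8 × 1.9 = 577.2 N·m clockwise.
Sandbag: 5.6 × 9.8 = 54.88 N down at 2.4 m → arm 4.2 m, τ = 54.88 × 4.2 = 230.5 N·m clockwise.
Net moment of the loads = 3617 N·m clockwise.
The upward force F acts at the right end, arm 6.6 m, giving F × 6.6 counterclockwise.
For rotational equilibrium, F × 6.6 = 3617, so F = 3617 / 6.6 = 548 N.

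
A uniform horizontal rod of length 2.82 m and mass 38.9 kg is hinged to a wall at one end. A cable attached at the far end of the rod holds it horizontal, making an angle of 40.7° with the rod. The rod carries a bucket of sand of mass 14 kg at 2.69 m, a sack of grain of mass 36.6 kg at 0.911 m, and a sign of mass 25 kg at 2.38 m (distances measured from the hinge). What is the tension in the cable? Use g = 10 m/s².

T ≈ 1010 N

Sum moments about the hinge (the unknown hinge reaction has zero arm there).
Beam weight: 38.9 × 10 = 389 N down at 1.41 m → arm 1.41 m, τ = 389 × 1.41 = 548.5 N·m clockwise.
Bucket of sand: 14 × 10 = 140 N down at 2.69 m → arm 2.69 m, τ = 140 × 2.69 = 376.6 N·m clockwise.
Sack of grain: 36.6 × 10 = 366 N down at 0.911 m → arm 0.911 m, τ = 366 × 0.911 = 333.4 N·m clockwise.
Sign: 25 × 10 = 250 N down at 2.38 m → arm 2.38 m, τ = 250 × 2.38 = 595 N·m clockwise.
Total clockwise load moment = 1854 N·m.
The cable tension T acts at 2.82 m; only its component perpendicular to the rod, T sinθ, produces torque. sin 40.7° = 0.6521.
For rotational equilibrium, T × 2.82 × 0.6521 = 1854, so T = 1854 / 1.839 = 1010 N.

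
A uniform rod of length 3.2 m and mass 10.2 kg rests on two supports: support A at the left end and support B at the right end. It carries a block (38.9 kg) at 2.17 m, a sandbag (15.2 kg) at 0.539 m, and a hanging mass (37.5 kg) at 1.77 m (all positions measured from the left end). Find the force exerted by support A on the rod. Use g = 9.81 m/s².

Take moments about support B.
Beam weight: 10.2 × 9.81 = 100.1 N down at 1.6 m → arm 1.6 m, τ = 100.1 × 1.6 = 160.2 N·m counterclockwise.
Block: 38.9 × 9.81 = 381.6 N down at 2.17 m → arm 1.03 m, τ = 381.6 × 1.03 = 393 N·m counterclockwise.
Sandbag: 15.2 × 9.81 = 149.1 N down at 0.539 m → arm 2.661 m, τ = 149.1 × 2.661 = 396.8 N·m counterclockwise.
Hanging mass: 37.5 × 9.81 = 367.9 N down at 1.77 m → arm 1.43 m, τ = 367.9 × 1.43 = 526.1 N·m counterclockwise.
Net load moment about support B = 1476 N·m counterclockwise.
Reaction R at support A is upward at 0 m, arm 3.2 m → moment R × 3.2 clockwise.
Στ = 0 ⇒ R × 3.2 = 1476 ⇒ R = 461 N.

R_A ≈ 461 N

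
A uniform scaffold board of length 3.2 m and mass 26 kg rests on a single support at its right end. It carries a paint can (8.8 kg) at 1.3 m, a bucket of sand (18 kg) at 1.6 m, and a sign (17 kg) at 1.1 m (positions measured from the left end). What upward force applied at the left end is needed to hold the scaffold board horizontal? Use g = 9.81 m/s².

About the right end:
Beam weight: 26 × 9.81 = 255.1 N down at 1.6 m → arm 1.6 m, τ = 255.1 × 1.6 = 408.2 N·m counterclockwise.
Paint can: 8.8 × 9.81 = 86.33 N down at 1.3 m → arm 1.9 m, τ = 86.33 × 1.9 = 164 N·m counterclockwise.
Bucket of sand: 18 × 9.81 = 176.6 N down at 1.6 m → arm 1.6 m, τ = 176.6 × 1.6 = 282.6 N·m counterclockwise.
Sign: 17 × 9.81 = 166.8 N down at 1.1 m → arm 2.1 m, τ = 166.8 × 2.1 = 350.3 N·m counterclockwise.
Net moment of the loads = 1205 N·m counterclockwise.
The upward force F acts at the left end, arm 3.2 m, giving F × 3.2 clockwise.
For rotational equilibrium, F × 3.2 = 1205, so F = 1205 / 3.2 = 377 N.

F ≈ 377 N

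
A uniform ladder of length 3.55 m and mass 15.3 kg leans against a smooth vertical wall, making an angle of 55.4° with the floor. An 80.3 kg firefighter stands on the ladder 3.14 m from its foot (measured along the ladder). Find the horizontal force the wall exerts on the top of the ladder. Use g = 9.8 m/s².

Sum moments about the foot of the ladder (the floor normal and friction both act there and drop out).
Ladder weight 15.3×9.8 = 149.9 N acts at 1.775 m along the ladder; its horizontal arm is 1.775·cos55.4° = 1.008 m → τ = 151.1 N·m clockwise.
Firefighter: 80.3×9.8 = 786.9 N at 3.14 m → arm 1.783 m → τ = 1403 N·m clockwise.
Wall normal N acts horizontally at the top; its moment arm is the height L sinθ = 3.55·sin55.4° = 2.922 m, counterclockwise.
Setting net torque to zero: N × 2.922 = 1554 → N = 532 N.

N_wall ≈ 532 N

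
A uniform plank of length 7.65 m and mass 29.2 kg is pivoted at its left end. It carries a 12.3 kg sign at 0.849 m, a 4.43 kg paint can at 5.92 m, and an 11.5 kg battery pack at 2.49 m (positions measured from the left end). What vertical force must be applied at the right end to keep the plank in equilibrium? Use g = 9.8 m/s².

F ≈ 227 N

Taking torques about the left end:
Beam weight: 29.2 × 9.8 = 286.2 N down at 3.825 m → arm 3.825 m, τ = 286.2 × 3.825 = 1095 N·m clockwise.
Sign: 12.3 × 9.8 = 120.5 N down at 0.849 m → arm 0.849 m, τ = 120.5 × 0.849 = 102.3 N·m clockwise.
Paint can: 4.43 × 9.8 = 43.41 N down at 5.92 m → arm 5.92 m, τ = 43.41 × 5.92 = 257 N·m clockwise.
Battery pack: 11.5 × 9.8 = 112.7 N down at 2.49 m → arm 2.49 m, τ = 112.7 × 2.49 = 280.6 N·m clockwise.
Net moment of the loads = 1735 N·m clockwise.
The upward force F acts at the right end, arm 7.65 m, giving F × 7.65 counterclockwise.
Στ = 0 ⇒ F × 7.65 = 1735 ⇒ F = 1735 / 7.65 = 227 N.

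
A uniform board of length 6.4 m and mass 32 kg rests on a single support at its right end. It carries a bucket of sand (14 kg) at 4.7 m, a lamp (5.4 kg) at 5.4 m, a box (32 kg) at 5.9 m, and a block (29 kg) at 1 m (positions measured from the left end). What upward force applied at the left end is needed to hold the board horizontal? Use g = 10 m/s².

F ≈ 475 N

Taking torques about the right end:
Beam weight: 32 × 10 = 320 N down at 3.2 m → arm 3.2 m, τ = 320 × 3.2 = 1024 N·m counterclockwise.
Bucket of sand: 14 × 10 = 140 N down at 4.7 m → arm 1.7 m, τ = 140 × 1.7 = 238 N·m counterclockwise.
Lamp: 5.4 × 10 = 54 N down at 5.4 m → arm 1 m, τ = 54 × 1 = 54 N·m counterclockwise.
Box: 32 × 10 = 320 N down at 5.9 m → arm 0.5 m, τ = 320 × 0.5 = 160 N·m counterclockwise.
Block: 29 × 10 = 290 N down at 1 m → arm 5.4 m, τ = 290 × 5.4 = 1566 N·m counterclockwise.
Net moment of the loads = 3042 N·m counterclockwise.
The upward force F acts at the left end, arm 6.4 m, giving F × 6.4 clockwise.
For rotational equilibrium, F × 6.4 = 3042, so F = 3042 / 6.4 = 475 N.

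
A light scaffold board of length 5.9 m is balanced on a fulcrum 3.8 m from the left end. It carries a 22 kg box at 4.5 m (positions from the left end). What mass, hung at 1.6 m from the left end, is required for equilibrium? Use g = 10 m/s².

Taking torques about the fulcrum (at 3.8 m from the left end):
Box: 22 × 10 = 220 N down at 4.5 m → arm 0.7 m, τ = 220 × 0.7 = 154 N·m clockwise.
Net moment of known loads = 154 N·m clockwise.
An unknown mass m at 1.6 m has arm 2.2 m; its moment is m·g·2.2 counterclockwise.
For rotational equilibrium, m × 10 × 2.2 = 154, so m = 154 / (10 × 2.2) = 7 kg.

m ≈ 7 kg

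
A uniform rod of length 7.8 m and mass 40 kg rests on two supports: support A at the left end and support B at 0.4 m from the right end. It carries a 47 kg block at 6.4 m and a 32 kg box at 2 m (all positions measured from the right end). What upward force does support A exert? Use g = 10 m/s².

Choose support B as the axis so its reaction then has zero moment arm.
Beam weight: 40 × 10 = 400 N down at 3.9 m → arm 3.5 m, τ = 400 × 3.5 = 1400 N·m counterclockwise.
Block: 47 × 10 = 470 N down at 6.4 m → arm 6 m, τ = 470 × 6 = 2820 N·m counterclockwise.
Box: 32 × 10 = 320 N down at 2 m → arm 1.6 m, τ = 320 × 1.6 = 512 N·m counterclockwise.
Net load moment about support B = 4732 N·m counterclockwise.
Reaction R at support A is upward at 7.8 m, arm 7.4 m → moment R × 7.4 clockwise.
Setting net torque to zero: R × 7.4 = 4732 → R = 639 N.

R_A ≈ 639 N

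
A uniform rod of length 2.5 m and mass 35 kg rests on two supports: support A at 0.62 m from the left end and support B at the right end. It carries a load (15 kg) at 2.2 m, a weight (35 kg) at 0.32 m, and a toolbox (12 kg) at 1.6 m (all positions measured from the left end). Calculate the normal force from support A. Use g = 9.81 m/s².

R_A ≈ 706 N

Take moments about support B.
Beam weight: 35 × 9.81 = 343.4 N down at 1.25 m → arm 1.25 m, τ = 343.4 × 1.25 = 429.2 N·m counterclockwise.
Load: 15 × 9.81 = 147.2 N down at 2.2 m → arm 0.3 m, τ = 147.2 × 0.3 = 44.16 N·m counterclockwise.
Weight: 35 × 9.81 = 343.4 N down at 0.32 m → arm 2.18 m, τ = 343.4 × 2.18 = 748.6 N·m counterclockwise.
Toolbox: 12 × 9.81 = 117.7 N down at 1.6 m → arm 0.9 m, τ = 117.7 × 0.9 = 105.9 N·m counterclockwise.
Net load moment about support B = 1328 N·m counterclockwise.
Reaction R at support A is upward at 0.62 m, arm 1.88 m → moment R × 1.88 clockwise.
Setting net torque to zero: R × 1.88 = 1328 → R = 706 N.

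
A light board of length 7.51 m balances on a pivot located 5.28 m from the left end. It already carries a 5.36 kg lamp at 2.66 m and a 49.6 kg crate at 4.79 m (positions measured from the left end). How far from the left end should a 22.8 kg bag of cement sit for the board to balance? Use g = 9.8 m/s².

Take moments about the pivot (at 5.28 m from the left end).
Lamp: 5.36 × 9.8 = 52.53 N down at 2.66 m → arm 2.62 m, τ = 52.53 × 2.62 = 137.6 N·m counterclockwise.
Crate: 49.6 × 9.8 = 486.1 N down at 4.79 m → arm 0.49 m, τ = 486.1 × 0.49 = 238.2 N·m counterclockwise.
Net moment of existing loads = 375.8 N·m counterclockwise.
The bag of cement weighs 22.8 × 9.8 = 223.4 N and must supply an equal clockwise moment, so its lever arm about the pivot is 375.8 / 223.4 = 1.68 m.
That puts it at 5.28 + 1.68 = 6.96 m from the left end.

x ≈ 6.96 m from the left end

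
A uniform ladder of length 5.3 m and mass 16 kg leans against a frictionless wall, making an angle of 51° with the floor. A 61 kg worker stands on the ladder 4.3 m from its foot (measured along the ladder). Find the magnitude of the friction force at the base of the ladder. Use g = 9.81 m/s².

About the foot of the ladder:
Ladder weight 16×9.81 = 157 N acts at 2.65 m along the ladder; its horizontal arm is 2.65·cos51° = 1.668 m → τ = 261.9 N·m clockwise.
Worker: 61×9.81 = 598.4 N at 4.3 m → arm 2.706 m → τ = 1619 N·m clockwise.
Wall normal N acts horizontally at the top; its moment arm is the height L sinθ = 5.3·sin51° = 4.119 m, counterclockwise.
Balancing moments: N × 4.119 = 1881, giving N = 457 N.
ΣFx = 0: friction at the foot balances the wall's push, so f = N_wall = 457 N.

f ≈ 457 N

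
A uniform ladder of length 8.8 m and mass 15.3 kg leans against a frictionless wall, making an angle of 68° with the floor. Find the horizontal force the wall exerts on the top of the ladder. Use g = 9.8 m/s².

N_wall ≈ 30.3 N

Taking torques about the foot of the ladder:
Ladder weight 15.3×9.8 = 149.9 N acts at 4.4 m along the ladder; its horizontal arm is 4.4·cos68° = 1.648 m → τ = 247 N·m clockwise.
Wall normal N acts horizontally at the top; its moment arm is the height L sinθ = 8.8·sin68° = 8.159 m, counterclockwise.
Στ = 0 ⇒ N × 8.159 = 247 ⇒ N = 30.3 N.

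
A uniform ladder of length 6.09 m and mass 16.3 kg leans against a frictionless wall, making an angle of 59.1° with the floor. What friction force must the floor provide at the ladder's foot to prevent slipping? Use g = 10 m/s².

About the foot of the ladder:
Ladder weight 16.3×10 = 163 N acts at 3.045 m along the ladder; its horizontal arm is 3.045·cos59.1° = 1.564 m → τ = 254.9 N·m clockwise.
Wall normal N acts horizontally at the top; its moment arm is the height L sinθ = 6.09·sin59.1° = 5.226 m, counterclockwise.
For rotational equilibrium, N × 5.226 = 254.9, so N = 48.8 N.
ΣFx = 0: friction at the foot balances the wall's push, so f = N_wall = 48.8 N.

f ≈ 48.8 N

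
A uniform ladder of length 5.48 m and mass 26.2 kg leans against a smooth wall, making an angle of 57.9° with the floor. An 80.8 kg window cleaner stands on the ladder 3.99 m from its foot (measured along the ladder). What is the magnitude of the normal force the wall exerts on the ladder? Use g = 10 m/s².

N_wall ≈ 451 N

About the foot of the ladder:
Ladder weight 26.2×10 = 262 N acts at 2.74 m along the ladder; its horizontal arm is 2.74·cos57.9° = 1.456 m → τ = 381.5 N·m clockwise.
Window cleaner: 80.8×10 = 808 N at 3.99 m → arm 2.12 m → τ = 1713 N·m clockwise.
Wall normal N acts horizontally at the top; its moment arm is the height L sinθ = 5.48·sin57.9° = 4.642 m, counterclockwise.
For rotational equilibrium, N × 4.642 = 2094, so N = 451 N.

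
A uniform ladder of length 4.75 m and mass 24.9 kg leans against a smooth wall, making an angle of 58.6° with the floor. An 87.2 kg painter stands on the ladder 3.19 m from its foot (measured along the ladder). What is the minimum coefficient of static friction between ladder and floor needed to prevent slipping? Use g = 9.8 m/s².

Taking torques about the foot of the ladder:
Ladder weight 24.9×9.8 = 244 N acts at 2.375 m along the ladder; its horizontal arm is 2.375·cos58.6° = 1.237 m → τ = 301.8 N·m clockwise.
Painter: 87.2×9.8 = 854.6 N at 3.19 m → arm 1.662 m → τ = 1420 N·m clockwise.
Wall normal N acts horizontally at the top; its moment arm is the height L sinθ = 4.75·sin58.6° = 4.054 m, counterclockwise.
For rotational equilibrium, N × 4.054 = 1722, so N = 424.8 N.
ΣFx = 0 ⇒ f = N_wall = 424.8 N. ΣFy = 0 ⇒ N_floor = 1099 N.
μ_min = f / N_floor = 424.8 / 1099 = 0.387.

μ_min ≈ 0.387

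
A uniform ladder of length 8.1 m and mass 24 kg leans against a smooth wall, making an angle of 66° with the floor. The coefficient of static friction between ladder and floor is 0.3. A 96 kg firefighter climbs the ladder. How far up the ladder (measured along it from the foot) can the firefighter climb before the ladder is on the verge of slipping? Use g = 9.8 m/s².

Taking torques about the foot of the ladder:
Ladder weight 24×9.8 = 235.2 N acts at 4.05 m along the ladder; its horizontal arm is 4.05·cos66° = 1.647 m → τ = 387.4 N·m clockwise.
Firefighter weight 96×9.8 = 940.8 N at distance d → arm d·cos66° → τ = 940.8·d·0.4067 clockwise.
Wall normal N at the top has arm L sinθ = 7.4 m counterclockwise, so Στ = 0 gives N·7.4 = 387.4 + 382.6·d.
ΣFy = 0 ⇒ N_floor = 1176 N, so the maximum friction is μ_s·N_floor = 0.3×1176 = 352.8 N. ΣFx = 0 ⇒ N_wall = f, so at the slipping point N = 352.8 N.
Substituting: 352.8×7.4 = 387.4 + 382.6·d ⇒ d = (2611 − 387.4) / 382.6 = 5.81 m.

d ≈ 5.81 m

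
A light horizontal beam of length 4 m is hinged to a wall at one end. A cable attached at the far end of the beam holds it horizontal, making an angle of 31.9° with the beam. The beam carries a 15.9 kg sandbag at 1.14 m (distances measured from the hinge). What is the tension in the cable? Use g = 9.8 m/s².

About the hinge:
Sandbag: 15.9 × 9.8 = 155.8 N down at 1.14 m → arm 1.14 m, τ = 155.8 × 1.14 = 177.6 N·m clockwise.
Total clockwise load moment = 177.6 N·m.
The cable tension T acts at 4 m; only its component perpendicular to the beam, T sinθ, produces torque. sin 31.9° = 0.5284.
Setting net torque to zero: T × 4 × 0.5284 = 177.6 → T = 177.6 / 2.114 = 84 N.

T ≈ 84 N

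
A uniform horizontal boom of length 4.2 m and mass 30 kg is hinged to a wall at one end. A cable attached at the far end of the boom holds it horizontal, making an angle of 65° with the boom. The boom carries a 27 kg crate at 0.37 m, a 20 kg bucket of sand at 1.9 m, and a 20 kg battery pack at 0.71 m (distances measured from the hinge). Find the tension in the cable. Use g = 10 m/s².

About the hinge:
Beam weight: 30 × 10 = 300 N down at 2.1 m → arm 2.1 m, τ = 300 × 2.1 = 630 N·m clockwise.
Crate: 27 × 10 = 270 N down at 0.37 m → arm 0.37 m, τ = 270 × 0.37 = 99.9 N·m clockwise.
Bucket of sand: 20 × 10 = 200 N down at 1.9 m → arm 1.9 m, τ = 200 × 1.9 = 380 N·m clockwise.
Battery pack: 20 × 10 = 200 N down at 0.71 m → arm 0.71 m, τ = 200 × 0.71 = 142 N·m clockwise.
Total clockwise load moment = 1252 N·m.
The cable tension T acts at 4.2 m; only its component perpendicular to the boom, T sinθ, produces torque. sin 65° = 0.9063.
Στ = 0 ⇒ T × 4.2 × 0.9063 = 1252 ⇒ T = 1252 / 3.806 = 329 N.

T ≈ 329 N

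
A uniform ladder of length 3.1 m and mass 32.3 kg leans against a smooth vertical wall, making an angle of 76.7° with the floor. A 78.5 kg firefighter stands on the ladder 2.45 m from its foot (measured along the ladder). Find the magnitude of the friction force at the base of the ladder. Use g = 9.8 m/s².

f ≈ 181 N

About the foot of the ladder:
Ladder weight 32.3×9.8 = 316.5 N acts at 1.55 m along the ladder; its horizontal arm is 1.55·cos76.7° = 0.3566 m → τ = 112.9 N·m clockwise.
Firefighter: 78.5×9.8 = 769.3 N at 2.45 m → arm 0.5636 m → τ = 433.6 N·m clockwise.
Wall normal N acts horizontally at the top; its moment arm is the height L sinθ = 3.1·sin76.7° = 3.017 m, counterclockwise.
Στ = 0 ⇒ N × 3.017 = 546.5 ⇒ N = 181 N.
ΣFx = 0: friction at the foot balances the wall's push, so f = N_wall = 181 N.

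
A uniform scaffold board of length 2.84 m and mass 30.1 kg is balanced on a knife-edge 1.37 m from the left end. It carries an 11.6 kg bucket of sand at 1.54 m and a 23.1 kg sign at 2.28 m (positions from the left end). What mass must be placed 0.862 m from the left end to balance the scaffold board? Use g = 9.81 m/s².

m ≈ 48.2 kg

About the knife-edge (at 1.37 m from the left end):
Beam weight: 30.1 × 9.81 = 295.3 N down at 1.42 m → arm 0.05 m, τ = 295.3 × 0.05 = 14.77 N·m clockwise.
Bucket of sand: 11.6 × 9.81 = 113.8 N down at 1.54 m → arm 0.17 m, τ = 113.8 × 0.17 = 19.35 N·m clockwise.
Sign: 23.1 × 9.81 = 226.6 N down at 2.28 m → arm 0.91 m, τ = 226.6 × 0.91 = 206.2 N·m clockwise.
Net moment of known loads = 240.3 N·m clockwise.
An unknown mass m at 0.862 m has arm 0.508 m; its moment is m·g·0.508 counterclockwise.
For rotational equilibrium, m × 9.81 × 0.508 = 240.3, so m = 240.3 / (9.81 × 0.508) = 48.2 kg.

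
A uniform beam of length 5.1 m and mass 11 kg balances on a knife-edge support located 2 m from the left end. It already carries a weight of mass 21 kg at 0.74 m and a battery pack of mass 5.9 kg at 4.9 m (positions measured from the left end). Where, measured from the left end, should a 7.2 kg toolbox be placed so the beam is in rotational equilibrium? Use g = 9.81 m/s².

x ≈ 2.46 m from the left end

Take moments about the knife-edge support (at 2 m from the left end).
Beam weight: 11 × 9.81 = 107.9 N down at 2.55 m → arm 0.55 m, τ = 107.9 × 0.55 = 59.35 N·m clockwise.
Weight: 21 × 9.81 = 206 N down at 0.74 m → arm 1.26 m, τ = 206 × 1.26 = 259.6 N·m counterclockwise.
Battery pack: 5.9 × 9.81 = 57.88 N down at 4.9 m → arm 2.9 m, τ = 57.88 × 2.9 = 167.9 N·m clockwise.
Net moment of existing loads = 32.35 N·m counterclockwise.
The toolbox weighs 7.2 × 9.81 = 70.63 N and must supply an equal clockwise moment, so its lever arm about the knife-edge support is 32.35 / 70.63 = 0.458 m.
That puts it at 2 + 0.458 = 2.46 m from the left end.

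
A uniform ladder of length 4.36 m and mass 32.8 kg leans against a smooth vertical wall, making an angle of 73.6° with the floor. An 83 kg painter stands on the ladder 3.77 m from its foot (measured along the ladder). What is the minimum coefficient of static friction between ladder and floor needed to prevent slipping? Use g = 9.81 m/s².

μ_min ≈ 0.224

Take moments about the foot of the ladder.
Ladder weight 32.8×9.81 = 321.8 N acts at 2.18 m along the ladder; its horizontal arm is 2.18·cos73.6° = 0.6155 m → τ = 198.1 N·m clockwise.
Painter: 83×9.81 = 814.2 N at 3.77 m → arm 1.064 m → τ = 866.3 N·m clockwise.
Wall normal N acts horizontally at the top; its moment arm is the height L sinθ = 4.36·sin73.6° = 4.183 m, counterclockwise.
Setting net torque to zero: N × 4.183 = 1064 → N = 254.4 N.
ΣFx = 0 ⇒ f = N_wall = 254.4 N. ΣFy = 0 ⇒ N_floor = 1136 N.
μ_min = f / N_floor = 254.4 / 1136 = 0.224.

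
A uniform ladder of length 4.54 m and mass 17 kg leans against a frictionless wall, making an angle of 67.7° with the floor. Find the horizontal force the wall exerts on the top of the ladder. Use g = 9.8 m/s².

N_wall ≈ 34.2 N

About the foot of the ladder:
Ladder weight 17×9.8 = 166.6 N acts at 2.27 m along the ladder; its horizontal arm is 2.27·cos67.7° = 0.8614 m → τ = 143.5 N·m clockwise.
Wall normal N acts horizontally at the top; its moment arm is the height L sinθ = 4.54·sin67.7° = 4.2 m, counterclockwise.
For rotational equilibrium, N × 4.2 = 143.5, so N = 34.2 N.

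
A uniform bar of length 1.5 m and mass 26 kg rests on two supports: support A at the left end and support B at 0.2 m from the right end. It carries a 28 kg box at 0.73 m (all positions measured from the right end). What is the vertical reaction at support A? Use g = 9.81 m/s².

R_A ≈ 220 N

Taking torques about support B:
Beam weight: 26 × 9.81 = 255.1 N down at 0.75 m → arm 0.55 m, τ = 255.1 × 0.55 = 140.3 N·m counterclockwise.
Box: 28 × 9.81 = 274.7 N down at 0.73 m → arm 0.53 m, τ = 274.7 × 0.53 = 145.6 N·m counterclockwise.
Net load moment about support B = 285.9 N·m counterclockwise.
Reaction R at support A is upward at 1.5 m, arm 1.3 m → moment R × 1.3 clockwise.
For rotational equilibrium, R × 1.3 = 285.9, so R = 220 N.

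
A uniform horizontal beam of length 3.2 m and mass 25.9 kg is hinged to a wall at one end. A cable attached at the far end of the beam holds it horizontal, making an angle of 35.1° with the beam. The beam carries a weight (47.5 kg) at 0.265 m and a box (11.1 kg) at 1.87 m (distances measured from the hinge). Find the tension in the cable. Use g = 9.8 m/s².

T ≈ 398 N

About the hinge:
Beam weight: 25.9 × 9.8 = 253.8 N down at 1.6 m → arm 1.6 m, τ = 253.8 × 1.6 = 406.1 N·m clockwise.
Weight: 47.5 × 9.8 = 465.5 N down at 0.265 m → arm 0.265 m, τ = 465.5 × 0.265 = 123.4 N·m clockwise.
Box: 11.1 × 9.8 = 108.8 N down at 1.87 m → arm 1.87 m, τ = 108.8 × 1.87 = 203.5 N·m clockwise.
Total clockwise load moment = 733 N·m.
The cable tension T acts at 3.2 m; only its component perpendicular to the beam, T sinθ, produces torque. sin 35.1° = 0.575.
Setting net torque to zero: T × 3.2 × 0.575 = 733 → T = 733 / 1.84 = 398 N.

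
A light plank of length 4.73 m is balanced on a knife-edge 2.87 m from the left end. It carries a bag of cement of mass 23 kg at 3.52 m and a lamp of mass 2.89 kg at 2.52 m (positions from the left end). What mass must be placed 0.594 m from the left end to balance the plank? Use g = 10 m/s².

m ≈ 6.12 kg

Take moments about the knife-edge (at 2.87 m from the left end).
Bag of cement: 23 × 10 = 230 N down at 3.52 m → arm 0.65 m, τ = 230 × 0.65 = 149.5 N·m clockwise.
Lamp: 2.89 × 10 = 28.9 N down at 2.52 m → arm 0.35 m, τ = 28.9 × 0.35 = 10.11 N·m counterclockwise.
Net moment of known loads = 139.4 N·m clockwise.
An unknown mass m at 0.594 m has arm 2.276 m; its moment is m·g·2.276 counterclockwise.
Setting net torque to zero: m × 10 × 2.276 = 139.4 → m = 139.4 / (10 × 2.276) = 6.12 kg.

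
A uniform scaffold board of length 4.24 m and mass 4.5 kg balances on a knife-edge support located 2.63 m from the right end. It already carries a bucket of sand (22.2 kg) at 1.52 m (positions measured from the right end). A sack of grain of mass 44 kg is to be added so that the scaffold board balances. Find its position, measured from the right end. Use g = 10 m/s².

Taking torques about the knife-edge support (at 2.63 m from the right end):
Beam weight: 4.5 × 10 = 45 N down at 2.12 m → arm 0.51 m, τ = 45 × 0.51 = 22.95 N·m clockwise.
Bucket of sand: 22.2 × 10 = 222 N down at 1.52 m → arm 1.11 m, τ = 222 × 1.11 = 246.4 N·m clockwise.
Net moment of existing loads = 269.4 N·m clockwise.
The sack of grain weighs 44 × 10 = 440 N and must supply an equal counterclockwise moment, so its lever arm about the knife-edge support is 269.4 / 440 = 0.612 m.
That puts it at 2.63 + 0.612 = 3.24 m from the right end.

x ≈ 3.24 m from the right end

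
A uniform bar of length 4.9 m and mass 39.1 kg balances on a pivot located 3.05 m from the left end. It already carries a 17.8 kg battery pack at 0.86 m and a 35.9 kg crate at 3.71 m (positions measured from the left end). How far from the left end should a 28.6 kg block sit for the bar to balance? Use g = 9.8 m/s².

Taking torques about the pivot (at 3.05 m from the left end):
Beam weight: 39.1 × 9.8 = 383.2 N down at 2.45 m → arm 0.6 m, τ = 383.2 × 0.6 = 229.9 N·m counterclockwise.
Battery pack: 17.8 × 9.8 = 174.4 N down at 0.86 m → arm 2.19 m, τ = 174.4 × 2.19 = 381.9 N·m counterclockwise.
Crate: 35.9 × 9.8 = 351.8 N down at 3.71 m → arm 0.66 m, τ = 351.8 × 0.66 = 232.2 N·m clockwise.
Net moment of existing loads = 379.6 N·m counterclockwise.
The block weighs 28.6 × 9.8 = 280.3 N and must supply an equal clockwise moment, so its lever arm about the pivot is 379.6 / 280.3 = 1.35 m.
That puts it at 3.05 + 1.35 = 4.4 m from the left end.

x ≈ 4.4 m from the left end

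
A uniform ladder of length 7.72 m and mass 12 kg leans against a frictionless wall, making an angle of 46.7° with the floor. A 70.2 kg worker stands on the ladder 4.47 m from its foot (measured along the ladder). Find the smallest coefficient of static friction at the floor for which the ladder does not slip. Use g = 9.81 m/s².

Sum moments about the foot of the ladder (the floor normal and friction both act there and drop out).
Ladder weight 12×9.81 = 117.7 N acts at 3.86 m along the ladder; its horizontal arm is 3.86·cos46.7° = 2.647 m → τ = 311.6 N·m clockwise.
Worker: 70.2×9.81 = 688.7 N at 4.47 m → arm 3.066 m → τ = 2112 N·m clockwise.
Wall normal N acts horizontally at the top; its moment arm is the height L sinθ = 7.72·sin46.7° = 5.618 m, counterclockwise.
Balancing moments: N × 5.618 = 2424, giving N = 431.5 N.
ΣFx = 0 ⇒ f = N_wall = 431.5 N. ΣFy = 0 ⇒ N_floor = 806.4 N.
μ_min = f / N_floor = 431.5 / 806.4 = 0.535.

μ_min ≈ 0.535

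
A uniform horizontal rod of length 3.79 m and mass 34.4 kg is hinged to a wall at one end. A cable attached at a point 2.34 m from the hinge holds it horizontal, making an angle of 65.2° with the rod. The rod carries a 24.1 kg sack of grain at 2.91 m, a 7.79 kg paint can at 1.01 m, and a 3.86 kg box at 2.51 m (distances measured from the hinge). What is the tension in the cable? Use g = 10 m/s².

T ≈ 720 N

Taking torques about the hinge:
Beam weight: 34.4 × 10 = 344 N down at 1.895 m → arm 1.895 m, τ = 344 × 1.895 = 651.9 N·m clockwise.
Sack of grain: 24.1 × 10 = 241 N down at 2.91 m → arm 2.91 m, τ = 241 × 2.91 = 701.3 N·m clockwise.
Paint can: 7.79 × 10 = 77.9 N down at 1.01 m → arm 1.01 m, τ = 77.9 × 1.01 = 78.68 N·m clockwise.
Box: 3.86 × 10 = 38.6 N down at 2.51 m → arm 2.51 m, τ = 38.6 × 2.51 = 96.89 N·m clockwise.
Total clockwise load moment = 1529 N·m.
The cable tension T acts at 2.34 m; only its component perpendicular to the rod, T sinθ, produces torque. sin 65.2° = 0.9078.
Balancing moments: T × 2.34 × 0.9078 = 1529, giving T = 1529 / 2.124 = 720 N.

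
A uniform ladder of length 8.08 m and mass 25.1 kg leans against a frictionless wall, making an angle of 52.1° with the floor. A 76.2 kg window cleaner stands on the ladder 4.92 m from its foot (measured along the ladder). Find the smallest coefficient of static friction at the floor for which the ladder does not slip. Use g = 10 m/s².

Take moments about the foot of the ladder.
Ladder weight 25.1×10 = 251 N acts at 4.04 m along the ladder; its horizontal arm is 4.04·cos52.1° = 2.482 m → τ = 623 N·m clockwise.
Window cleaner: 76.2×10 = 762 N at 4.92 m → arm 3.022 m → τ = 2303 N·m clockwise.
Wall normal N acts horizontally at the top; its moment arm is the height L sinθ = 8.08·sin52.1° = 6.376 m, counterclockwise.
Setting net torque to zero: N × 6.376 = 2926 → N = 458.9 N.
ΣFx = 0 ⇒ f = N_wall = 458.9 N. ΣFy = 0 ⇒ N_floor = 1013 N.
μ_min = f / N_floor = 458.9 / 1013 = 0.453.

μ_min ≈ 0.453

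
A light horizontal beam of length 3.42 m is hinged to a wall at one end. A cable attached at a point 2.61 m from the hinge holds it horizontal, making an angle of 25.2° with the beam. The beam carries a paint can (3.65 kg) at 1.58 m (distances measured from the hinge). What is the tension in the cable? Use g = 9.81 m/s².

About the hinge:
Paint can: 3.65 × 9.81 = 35.81 N down at 1.58 m → arm 1.58 m, τ = 35.81 × 1.58 = 56.58 N·m clockwise.
Total clockwise load moment = 56.58 N·m.
The cable tension T acts at 2.61 m; only its component perpendicular to the beam, T sinθ, produces torque. sin 25.2° = 0.4258.
For rotational equilibrium, T × 2.61 × 0.4258 = 56.58, so T = 56.58 / 1.111 = 50.9 N.

T ≈ 50.9 N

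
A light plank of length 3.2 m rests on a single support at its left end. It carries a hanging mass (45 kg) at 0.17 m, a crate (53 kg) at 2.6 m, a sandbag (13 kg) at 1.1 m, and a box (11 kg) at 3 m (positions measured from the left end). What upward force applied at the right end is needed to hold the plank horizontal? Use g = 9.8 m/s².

F ≈ 590 N

Take moments about the left end.
Hanging mass: 45 × 9.8 = 441 N down at 0.17 m → arm 0.17 m, τ = 441 × 0.17 = 74.97 N·m clockwise.
Crate: 53 × 9.8 = 519.4 N down at 2.6 m → arm 2.6 m, τ = 519.4 × 2.6 = 1350 N·m clockwise.
Sandbag: 13 × 9.8 = 127.4 N down at 1.1 m → arm 1.1 m, τ = 127.4 × 1.1 = 140.1 N·m clockwise.
Box: 11 × 9.8 = 107.8 N down at 3 m → arm 3 m, τ = 107.8 × 3 = 323.4 N·m clockwise.
Net moment of the loads = 1888 N·m clockwise.
The upward force F acts at the right end, arm 3.2 m, giving F × 3.2 counterclockwise.
Balancing moments: F × 3.2 = 1888, giving F = 1888 / 3.2 = 590 N.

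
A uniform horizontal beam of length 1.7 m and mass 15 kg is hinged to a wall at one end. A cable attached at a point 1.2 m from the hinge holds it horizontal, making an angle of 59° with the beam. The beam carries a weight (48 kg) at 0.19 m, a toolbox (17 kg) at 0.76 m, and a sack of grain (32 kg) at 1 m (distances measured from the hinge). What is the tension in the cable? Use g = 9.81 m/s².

T ≈ 637 N

About the hinge:
Beam weight: 15 × 9.81 = 147.2 N down at 0.85 m → arm 0.85 m, τ = 147.2 × 0.85 = 125.1 N·m clockwise.
Weight: 48 × 9.81 = 470.9 N down at 0.19 m → arm 0.19 m, τ = 470.9 × 0.19 = 89.47 N·m clockwise.
Toolbox: 17 × 9.81 = 166.8 N down at 0.76 m → arm 0.76 m, τ = 166.8 × 0.76 = 126.8 N·m clockwise.
Sack of grain: 32 × 9.81 = 313.9 N down at 1 m → arm 1 m, τ = 313.9 × 1 = 313.9 N·m clockwise.
Total clockwise load moment = 655.3 N·m.
The cable tension T acts at 1.2 m; only its component perpendicular to the beam, T sinθ, produces torque. sin 59° = 0.8572.
For rotational equilibrium, T × 1.2 × 0.8572 = 655.3, so T = 655.3 / 1.029 = 637 N.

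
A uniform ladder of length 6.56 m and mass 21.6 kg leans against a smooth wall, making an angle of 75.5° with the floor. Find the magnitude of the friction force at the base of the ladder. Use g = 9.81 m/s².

Take moments about the foot of the ladder.
Ladder weight 21.6×9.81 = 211.9 N acts at 3.28 m along the ladder; its horizontal arm is 3.28·cos75.5° = 0.8212 m → τ = 174 N·m clockwise.
Wall normal N acts horizontally at the top; its moment arm is the height L sinθ = 6.56·sin75.5° = 6.351 m, counterclockwise.
Balancing moments: N × 6.351 = 174, giving N = 27.4 N.
ΣFx = 0: friction at the foot balances the wall's push, so f = N_wall = 27.4 N.

f ≈ 27.4 N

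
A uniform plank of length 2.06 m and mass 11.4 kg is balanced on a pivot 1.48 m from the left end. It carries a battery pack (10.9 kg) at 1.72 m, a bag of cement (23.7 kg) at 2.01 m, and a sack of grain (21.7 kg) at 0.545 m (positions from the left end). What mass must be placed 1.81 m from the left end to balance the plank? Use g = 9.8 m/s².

m ≈ 31 kg

Choose the pivot (at 1.48 m from the left end) as the axis so the support reaction has zero arm there.
Beam weight: 11.4 × 9.8 = 111.7 N down at 1.03 m → arm 0.45 m, τ = 111.7 × 0.45 = 50.27 N·m counterclockwise.
Battery pack: 10.9 × 9.8 = 106.8 N down at 1.72 m → arm 0.24 m, τ = 106.8 × 0.24 = 25.63 N·m clockwise.
Bag of cement: 23.7 × 9.8 = 232.3 N down at 2.01 m → arm 0.53 m, τ = 232.3 × 0.53 = 123.1 N·m clockwise.
Sack of grain: 21.7 × 9.8 = 212.7 N down at 0.545 m → arm 0.935 m, τ = 212.7 × 0.935 = 198.9 N·m counterclockwise.
Net moment of known loads = 100.4 N·m counterclockwise.
An unknown mass m at 1.81 m has arm 0.33 m; its moment is m·g·0.33 clockwise.
Balancing moments: m × 9.8 × 0.33 = 100.4, giving m = 100.4 / (9.8 × 0.33) = 31 kg.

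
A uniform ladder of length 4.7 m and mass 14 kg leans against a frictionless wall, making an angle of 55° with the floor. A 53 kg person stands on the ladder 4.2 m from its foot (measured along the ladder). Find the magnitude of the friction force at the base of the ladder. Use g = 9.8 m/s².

About the foot of the ladder:
Ladder weight 14×9.8 = 137.2 N acts at 2.35 m along the ladder; its horizontal arm is 2.35·cos55° = 1.348 m → τ = 184.9 N·m clockwise.
Person: 53×9.8 = 519.4 N at 4.2 m → arm 2.409 m → τ = 1251 N·m clockwise.
Wall normal N acts horizontally at the top; its moment arm is the height L sinθ = 4.7·sin55° = 3.85 m, counterclockwise.
Στ = 0 ⇒ N × 3.85 = 1436 ⇒ N = 373 N.
ΣFx = 0: friction at the foot balances the wall's push, so f = N_wall = 373 N.

f ≈ 373 N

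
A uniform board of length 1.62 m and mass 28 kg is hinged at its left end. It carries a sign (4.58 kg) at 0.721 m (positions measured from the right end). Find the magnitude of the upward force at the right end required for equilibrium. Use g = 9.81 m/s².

F ≈ 162 N

About the left end:
Beam weight: 28 × 9.81 = 274.7 N down at 0.81 m → arm 0.81 m, τ = 274.7 × 0.81 = 222.5 N·m clockwise.
Sign: 4.58 × 9.81 = 44.93 N down at 0.721 m → arm 0.899 m, τ = 44.93 × 0.899 = 40.39 N·m clockwise.
Net moment of the loads = 262.9 N·m clockwise.
The upward force F acts at the right end, arm 1.62 m, giving F × 1.62 counterclockwise.
Στ = 0 ⇒ F × 1.62 = 262.9 ⇒ F = 262.9 / 1.62 = 162 N.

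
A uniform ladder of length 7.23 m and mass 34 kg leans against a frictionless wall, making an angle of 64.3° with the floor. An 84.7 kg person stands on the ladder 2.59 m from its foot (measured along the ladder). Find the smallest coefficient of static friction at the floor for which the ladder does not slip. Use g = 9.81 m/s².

μ_min ≈ 0.192

Take moments about the foot of the ladder.
Ladder weight 34×9.81 = 333.5 N acts at 3.615 m along the ladder; its horizontal arm is 3.615·cos64.3° = 1.568 m → τ = 522.9 N·m clockwise.
Person: 84.7×9.81 = 830.9 N at 2.59 m → arm 1.123 m → τ = 933.1 N·m clockwise.
Wall normal N acts horizontally at the top; its moment arm is the height L sinθ = 7.23·sin64.3° = 6.515 m, counterclockwise.
Balancing moments: N × 6.515 = 1456, giving N = 223.5 N.
ΣFx = 0 ⇒ f = N_wall = 223.5 N. ΣFy = 0 ⇒ N_floor = 1164 N.
μ_min = f / N_floor = 223.5 / 1164 = 0.192.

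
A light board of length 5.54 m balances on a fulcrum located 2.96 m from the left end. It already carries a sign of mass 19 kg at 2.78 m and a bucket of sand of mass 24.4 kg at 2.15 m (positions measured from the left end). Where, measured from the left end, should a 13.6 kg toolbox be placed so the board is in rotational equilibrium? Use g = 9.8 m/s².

Sum moments about the fulcrum (at 2.96 m from the left end) (the support reaction has zero arm there).
Sign: 19 × 9.8 = 186.2 N down at 2.78 m → arm 0.18 m, τ = 186.2 × 0.18 = 33.52 N·m counterclockwise.
Bucket of sand: 24.4 × 9.8 = 239.1 N down at 2.15 m → arm 0.81 m, τ = 239.1 × 0.81 = 193.7 N·m counterclockwise.
Net moment of existing loads = 227.2 N·m counterclockwise.
The toolbox weighs 13.6 × 9.8 = 133.3 N and must supply an equal clockwise moment, so its lever arm about the fulcrum is 227.2 / 133.3 = 1.7 m.
That puts it at 2.96 + 1.7 = 4.66 m from the left end.

x ≈ 4.66 m from the left end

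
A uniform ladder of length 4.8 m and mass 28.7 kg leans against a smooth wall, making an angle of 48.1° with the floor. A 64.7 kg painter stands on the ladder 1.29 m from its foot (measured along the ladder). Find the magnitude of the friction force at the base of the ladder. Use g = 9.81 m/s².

f ≈ 279 N

Choose the foot of the ladder as the axis so the floor normal and friction both act there and drop out.
Ladder weight 28.7×9.81 = 281.5 N acts at 2.4 m along the ladder; its horizontal arm is 2.4·cos48.1° = 1.603 m → τ = 451.2 N·m clockwise.
Painter: 64.7×9.81 = 634.7 N at 1.29 m → arm 0.8615 m → τ = 546.8 N·m clockwise.
Wall normal N acts horizontally at the top; its moment arm is the height L sinθ = 4.8·sin48.1° = 3.573 m, counterclockwise.
Στ = 0 ⇒ N × 3.573 = 998 ⇒ N = 279 N.
ΣFx = 0: friction at the foot balances the wall's push, so f = N_wall = 279 N.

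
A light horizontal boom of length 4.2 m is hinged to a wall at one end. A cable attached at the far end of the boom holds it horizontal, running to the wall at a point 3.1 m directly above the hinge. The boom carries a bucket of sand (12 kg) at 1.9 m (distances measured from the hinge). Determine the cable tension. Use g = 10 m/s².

T ≈ 91.4 N

Take moments about the hinge.
Bucket of sand: 12 × 10 = 120 N down at 1.9 m → arm 1.9 m, τ = 120 × 1.9 = 228 N·m clockwise.
Total clockwise load moment = 228 N·m.
The cable tension T acts at 4.2 m; only its component perpendicular to the boom, T sinθ, produces torque. sinθ = h/√(h²+d²) = 3.1/√(3.1²+4.2²) = 0.5939.
Balancing moments: T × 4.2 × 0.5939 = 228, giving T = 228 / 2.494 = 91.4 N.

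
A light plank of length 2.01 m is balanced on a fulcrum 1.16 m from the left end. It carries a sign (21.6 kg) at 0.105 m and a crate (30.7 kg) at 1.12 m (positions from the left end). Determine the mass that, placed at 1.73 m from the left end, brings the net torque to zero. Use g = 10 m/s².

m ≈ 42.1 kg

Taking torques about the fulcrum (at 1.16 m from the left end):
Sign: 21.6 × 10 = 216 N down at 0.105 m → arm 1.055 m, τ = 216 × 1.055 = 227.9 N·m counterclockwise.
Crate: 30.7 × 10 = 307 N down at 1.12 m → arm 0.04 m, τ = 307 × 0.04 = 12.28 N·m counterclockwise.
Net moment of known loads = 240.2 N·m counterclockwise.
An unknown mass m at 1.73 m has arm 0.57 m; its moment is m·g·0.57 clockwise.
Στ = 0 ⇒ m × 10 × 0.57 = 240.2 ⇒ m = 240.2 / (10 × 0.57) = 42.1 kg.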